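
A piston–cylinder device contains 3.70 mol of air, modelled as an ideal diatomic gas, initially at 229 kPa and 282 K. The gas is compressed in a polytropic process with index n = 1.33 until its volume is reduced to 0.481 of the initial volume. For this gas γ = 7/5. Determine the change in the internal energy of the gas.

V₁ = nRT₁/P₁ = 3.70×8.314×282/229 = 37.9 L.
Polytropic n=1.33: T₂ = T₁(V₁/V₂)^(n−1) = 282×(2.08)^0.33 = 359 K; P₂ = P₁(V₁/V₂)^n = 606 kPa.
For an ideal gas ΔU = nCvΔT with Cv = (5/2)R = 20.8 J/(mol·K).
ΔU = 3.70×20.8×(359−282) = 5920 J.

5920 J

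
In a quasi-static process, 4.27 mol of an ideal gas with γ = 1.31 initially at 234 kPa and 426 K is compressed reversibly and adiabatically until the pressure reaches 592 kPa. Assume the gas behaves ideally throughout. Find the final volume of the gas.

31.8 L

V₁ = nRT₁/P₁ = 4.27×8.314×426/234 = 64.6 L.
Adiabatic: T₂/T₁ = (P₂/P₁)^((γ−1)/γ) ⇒ T₂ = 426×(2.53)^0.237 = 531 K; V₂ = 31.8 L.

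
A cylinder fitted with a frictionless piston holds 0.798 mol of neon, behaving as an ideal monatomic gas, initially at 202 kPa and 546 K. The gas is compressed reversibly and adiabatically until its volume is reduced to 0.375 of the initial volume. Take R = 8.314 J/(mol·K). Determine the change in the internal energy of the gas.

V₁ = nRT₁/P₁ = 0.798×8.314×546/202 = 17.9 L.
Adiabatic: TV^(γ−1) = const ⇒ T₂ = 546×(2.67)^0.667 = 1050 K; PV^γ = const ⇒ P₂ = 1040 kPa.
For an ideal gas ΔU = nCvΔT with Cv = (3/2)R = 12.5 J/(mol·K).
ΔU = 0.798×12.5×(1050−546) = 5020 J.

5020 J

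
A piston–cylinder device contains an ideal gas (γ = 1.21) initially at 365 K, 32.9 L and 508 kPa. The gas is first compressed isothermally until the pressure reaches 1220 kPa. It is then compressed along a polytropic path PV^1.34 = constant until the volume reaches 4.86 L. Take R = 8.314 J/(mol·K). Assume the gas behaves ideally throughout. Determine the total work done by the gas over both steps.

-35400 J

n = P₁V₁/(RT₁) = 508×32.9/(8.314×365) = 5.51 mol.
Step 1 — Isothermal: T stays 365 K; PV = const ⇒ V₂ = 13.7 L, P₂ = 1220 kPa.
ΔU = 0 (ideal gas, T constant).
W = nRT ln(V₂/V₁) = 5.51×8.314×365×ln(0.416) = -14600 J.
Q = ΔU + W = -14600 J.
State after step 1: P = 1220 kPa, V = 13.7 L, T = 365 K.
Step 2 — Polytropic n=1.34: T₂ = T₁(V₁/V₂)^(n−1) = 365×(2.82)^0.34 = 519 K; P₂ = P₁(V₁/V₂)^n = 4890 kPa.
W = (P₁V₁−P₂V₂)/(n−1) = (1220×13.7−4890×4.86)/0.34 = -20800 J.
ΔU = nCvΔT = 5.51×39.6×(519−365) = 33600 J.
Q = ΔU + W = 12900 J.
Net over both steps: W = -35400 J, Q = -1790 J, ΔU = 33600 J.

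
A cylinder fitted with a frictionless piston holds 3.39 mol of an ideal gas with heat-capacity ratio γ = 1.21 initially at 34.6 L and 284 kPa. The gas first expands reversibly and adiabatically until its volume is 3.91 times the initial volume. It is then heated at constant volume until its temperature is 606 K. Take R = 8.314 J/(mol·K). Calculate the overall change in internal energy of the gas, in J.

34500 J

T₁ = P₁V₁/(nR) = 284×34.6/(3.39×8.314) = 349 K.
Step 1 — Adiabatic: TV^(γ−1) = const ⇒ T₂ = 349×(0.256)^0.210 = 262 K; PV^γ = const ⇒ P₂ = 54.5 kPa.
ΔU = nCvΔT = 3.39×39.6×(262−349) = -11700 J.
Q = 0 for an adiabatic process, so W = −ΔU = 11700 J.
State after step 1: P = 54.5 kPa, V = 135 L, T = 262 K.
Step 2 — Isochoric: V stays 135 L; P/T = const ⇒ T₂ = 606 K, P₂ = 126 kPa.
W = 0 (no volume change).
ΔU = nCvΔT = 3.39×39.6×(606−262) = 46200 J.
Q = ΔU = 46200 J.
Net over both steps: W = 11700 J, Q = 46200 J, ΔU = 34500 J.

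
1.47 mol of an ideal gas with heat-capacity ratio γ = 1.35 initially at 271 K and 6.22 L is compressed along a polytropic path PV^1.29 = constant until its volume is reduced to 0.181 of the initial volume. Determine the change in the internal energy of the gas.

6070 J

P₁ = nRT₁/V₁ = 1.47×8.314×271/6.22 = 532 kPa.
Polytropic n=1.29: T₂ = T₁(V₁/V₂)^(n−1) = 271×(5.52)^0.29 = 445 K; P₂ = P₁(V₁/V₂)^n = 4830 kPa.
For an ideal gas ΔU = nCvΔT with Cv = R/(γ−1) = 23.8 J/(mol·K).
ΔU = 1.47×23.8×(445−271) = 6070 J.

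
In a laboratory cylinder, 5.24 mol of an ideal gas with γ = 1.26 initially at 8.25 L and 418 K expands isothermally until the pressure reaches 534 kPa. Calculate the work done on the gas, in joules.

P₁ = nRT₁/V₁ = 5.24×8.314×418/8.25 = 2210 kPa.
Isothermal: T stays 418 K; PV = const ⇒ V₂ = 34.1 L, P₂ = 534 kPa.
W = nRT ln(V₂/V₁) = 5.24×8.314×418×ln(4.13) = 25800 J.
Work done on the gas = −W_by = -25800 J.

-25800 J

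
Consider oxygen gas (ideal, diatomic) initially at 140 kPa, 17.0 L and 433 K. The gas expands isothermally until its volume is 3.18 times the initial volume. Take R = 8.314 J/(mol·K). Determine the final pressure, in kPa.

Isothermal: T stays 433 K; PV = const ⇒ V₂ = 54.1 L, P₂ = 44.0 kPa.

44.0 kPa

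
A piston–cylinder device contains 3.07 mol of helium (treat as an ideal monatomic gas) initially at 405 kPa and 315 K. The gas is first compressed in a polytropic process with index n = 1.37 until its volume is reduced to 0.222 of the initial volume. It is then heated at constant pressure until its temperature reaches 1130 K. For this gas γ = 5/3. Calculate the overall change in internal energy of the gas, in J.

V₁ = nRT₁/P₁ = 3.07×8.314×315/405 = 19.9 L.
Step 1 — Polytropic n=1.37: T₂ = T₁(V₁/V₂)^(n−1) = 315×(4.50)^0.37 = 550 K; P₂ = P₁(V₁/V₂)^n = 3180 kPa.
W = (P₁V₁−P₂V₂)/(n−1) = (405×19.9−3180×4.41)/0.37 = -16200 J.
ΔU = nCvΔT = 3.07×12.5×(550−315) = 8990 J.
Q = ΔU + W = -7210 J.
State after step 1: P = 3180 kPa, V = 4.41 L, T = 550 K.
Step 2 — Isobaric: P stays 3180 kPa; V/T = const ⇒ T₂ = 1130 K, V₂ = 9.06 L.
W = PΔV = 3180×(9.06−4.41) kPa·L = 14800 J.
ΔU = nCvΔT = 3.07×12.5×(1130−550) = 22200 J.
Q = ΔU + W = nCpΔT = 37000 J.
Net over both steps: W = -1380 J, Q = 29800 J, ΔU = 31200 J.

31200 J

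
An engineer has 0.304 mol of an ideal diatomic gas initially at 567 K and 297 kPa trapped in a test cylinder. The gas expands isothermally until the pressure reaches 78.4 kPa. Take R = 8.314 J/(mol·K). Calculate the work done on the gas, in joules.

-1910 J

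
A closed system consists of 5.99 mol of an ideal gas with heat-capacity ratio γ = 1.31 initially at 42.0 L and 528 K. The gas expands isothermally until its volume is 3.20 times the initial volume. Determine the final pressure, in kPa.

196 kPa

P₁ = nRT₁/V₁ = 5.99×8.314×528/42.0 = 626 kPa.
Isothermal: T stays 528 K; PV = const ⇒ V₂ = 134 L, P₂ = 196 kPa.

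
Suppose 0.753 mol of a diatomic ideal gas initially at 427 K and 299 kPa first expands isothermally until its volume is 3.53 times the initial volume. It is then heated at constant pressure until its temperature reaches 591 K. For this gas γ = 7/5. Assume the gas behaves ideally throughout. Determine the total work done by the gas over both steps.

V₁ = nRT₁/P₁ = 0.753×8.314×427/299 = 8.94 L.
Step 1 — Isothermal: T stays 427 K; PV = const ⇒ V₂ = 31.6 L, P₂ = 84.7 kPa.
ΔU = 0 (ideal gas, T constant).
W = nRT ln(V₂/V₁) = 0.753×8.314×427×ln(3.53) = 3370 J.
Q = ΔU + W = 3370 J.
State after step 1: P = 84.7 kPa, V = 31.6 L, T = 427 K.
Step 2 — Isobaric: P stays 84.7 kPa; V/T = const ⇒ T₂ = 591 K, V₂ = 43.7 L.
W = PΔV = 84.7×(43.7−31.6) kPa·L = 1030 J.
ΔU = nCvΔT = 0.753×20.8×(591−427) = 2570 J.
Q = ΔU + W = nCpΔT = 3590 J.
Net over both steps: W = 4400 J, Q = 6970 J, ΔU = 2570 J.

4400 J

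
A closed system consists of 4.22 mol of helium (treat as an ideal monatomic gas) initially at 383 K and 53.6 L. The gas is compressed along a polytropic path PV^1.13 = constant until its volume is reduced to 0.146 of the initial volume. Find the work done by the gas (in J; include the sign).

-29400 J

P₁ = nRT₁/V₁ = 4.22×8.314×383/53.6 = 251 kPa.
Polytropic n=1.13: T₂ = T₁(V₁/V₂)^(n−1) = 383×(6.85)^0.13 = 492 K; P₂ = P₁(V₁/V₂)^n = 2210 kPa.
W = (P₁V₁−P₂V₂)/(n−1) = (251×53.6−2210×7.83)/0.13 = -29400 J.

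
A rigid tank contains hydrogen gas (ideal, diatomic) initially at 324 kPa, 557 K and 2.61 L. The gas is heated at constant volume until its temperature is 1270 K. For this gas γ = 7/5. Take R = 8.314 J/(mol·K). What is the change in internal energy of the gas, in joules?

n = P₁V₁/(RT₁) = 324×2.61/(8.314×557) = 0.183 mol.
Isochoric: V stays 2.61 L; P/T = const ⇒ T₂ = 1270 K, P₂ = 739 kPa.
For an ideal gas ΔU = nCvΔT with Cv = (5/2)R = 20.8 J/(mol·K).
ΔU = 0.183×20.8×(1270−557) = 2710 J.

2710 J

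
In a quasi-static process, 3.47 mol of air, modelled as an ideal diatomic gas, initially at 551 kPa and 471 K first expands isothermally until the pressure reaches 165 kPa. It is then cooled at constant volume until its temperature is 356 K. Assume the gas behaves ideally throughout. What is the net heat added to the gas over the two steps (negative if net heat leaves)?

8090 J

V₁ = nRT₁/P₁ = 3.47×8.314×471/551 = 24.7 L.
Step 1 — Isothermal: T stays 471 K; PV = const ⇒ V₂ = 82.4 L, P₂ = 165 kPa.
ΔU = 0 (ideal gas, T constant).
W = nRT ln(V₂/V₁) = 3.47×8.314×471×ln(3.34) = 16400 J.
Q = ΔU + W = 16400 J.
State after step 1: P = 165 kPa, V = 82.4 L, T = 471 K.
Step 2 — Isochoric: V stays 82.4 L; P/T = const ⇒ T₂ = 356 K, P₂ = 125 kPa.
W = 0 (no volume change).
ΔU = nCvΔT = 3.47×20.8×(356−471) = -8290 J.
Q = ΔU = -8290 J.
Net over both steps: W = 16400 J, Q = 8090 J, ΔU = -8290 J.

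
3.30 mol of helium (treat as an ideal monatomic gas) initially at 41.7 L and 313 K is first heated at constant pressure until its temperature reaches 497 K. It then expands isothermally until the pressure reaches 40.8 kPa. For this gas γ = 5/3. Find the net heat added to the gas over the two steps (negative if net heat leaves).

P₁ = nRT₁/V₁ = 3.30×8.314×313/41.7 = 206 kPa.
Step 1 — Isobaric: P stays 206 kPa; V/T = const ⇒ T₂ = 497 K, V₂ = 66.2 L.
W = PΔV = 206×(66.2−41.7) kPa·L = 5050 J.
ΔU = nCvΔT = 3.30×12.5×(497−313) = 7570 J.
Q = ΔU + W = nCpΔT = 12600 J.
State after step 1: P = 206 kPa, V = 66.2 L, T = 497 K.
Step 2 — Isothermal: T stays 497 K; PV = const ⇒ V₂ = 334 L, P₂ = 40.8 kPa.
ΔU = 0 (ideal gas, T constant).
W = nRT ln(V₂/V₁) = 3.30×8.314×497×ln(5.05) = 22100 J.
Q = ΔU + W = 22100 J.
Net over both steps: W = 27100 J, Q = 34700 J, ΔU = 7570 J.

34700 J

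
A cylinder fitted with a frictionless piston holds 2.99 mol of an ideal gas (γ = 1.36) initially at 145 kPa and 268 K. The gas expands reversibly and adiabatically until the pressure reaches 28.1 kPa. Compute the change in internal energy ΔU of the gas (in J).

V₁ = nRT₁/P₁ = 2.99×8.314×268/145 = 45.9 L.
Adiabatic: T₂/T₁ = (P₂/P₁)^((γ−1)/γ) ⇒ T₂ = 268×(0.194)^0.265 = 174 K; V₂ = 154 L.
For an ideal gas ΔU = nCvΔT with Cv = R/(γ−1) = 23.1 J/(mol·K).
ΔU = 2.99×23.1×(174−268) = -6520 J.

-6520 J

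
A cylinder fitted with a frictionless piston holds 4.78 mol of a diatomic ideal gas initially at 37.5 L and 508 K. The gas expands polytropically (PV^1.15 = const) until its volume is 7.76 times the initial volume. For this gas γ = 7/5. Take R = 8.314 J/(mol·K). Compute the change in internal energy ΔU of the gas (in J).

P₁ = nRT₁/V₁ = 4.78×8.314×508/37.5 = 538 kPa.
Polytropic n=1.15: T₂ = T₁(V₁/V₂)^(n−1) = 508×(0.129)^0.15 = 374 K; P₂ = P₁(V₁/V₂)^n = 51.0 kPa.
For an ideal gas ΔU = nCvΔT with Cv = (5/2)R = 20.8 J/(mol·K).
ΔU = 4.78×20.8×(374−508) = -13400 J.

-13400 J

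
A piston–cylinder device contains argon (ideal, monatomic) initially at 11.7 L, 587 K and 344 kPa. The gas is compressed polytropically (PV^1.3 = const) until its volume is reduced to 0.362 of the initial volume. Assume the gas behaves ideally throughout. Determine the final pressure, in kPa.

1290 kPa

Polytropic n=1.3: T₂ = T₁(V₁/V₂)^(n−1) = 587×(2.76)^0.30 = 796 K; P₂ = P₁(V₁/V₂)^n = 1290 kPa.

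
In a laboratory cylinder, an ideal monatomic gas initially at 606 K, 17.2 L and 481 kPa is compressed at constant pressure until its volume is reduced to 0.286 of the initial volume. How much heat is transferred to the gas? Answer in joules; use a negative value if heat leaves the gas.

-14800 J

n = P₁V₁/(RT₁) = 481×17.2/(8.314×606) = 1.64 mol.
Isobaric: P stays 481 kPa; V/T = const ⇒ T₂ = 173 K, V₂ = 4.92 L.
W = PΔV = 481×(4.92−17.2) kPa·L = -5910 J.
ΔU = nCvΔT = 1.64×12.5×(173−606) = -8860 J.
Q = ΔU + W = nCpΔT = -14800 J.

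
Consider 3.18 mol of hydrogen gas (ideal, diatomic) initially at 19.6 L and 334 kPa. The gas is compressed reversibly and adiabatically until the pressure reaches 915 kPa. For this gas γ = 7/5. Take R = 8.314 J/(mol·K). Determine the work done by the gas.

T₁ = P₁V₁/(nR) = 334×19.6/(3.18×8.314) = 248 K.
Adiabatic: T₂/T₁ = (P₂/P₁)^((γ−1)/γ) ⇒ T₂ = 248×(2.74)^0.286 = 330 K; V₂ = 9.54 L.
ΔU = nCvΔT = 3.18×20.8×(330−248) = 5460 J.
Q = 0 for an adiabatic process, so W = −ΔU = -5460 J.

-5460 J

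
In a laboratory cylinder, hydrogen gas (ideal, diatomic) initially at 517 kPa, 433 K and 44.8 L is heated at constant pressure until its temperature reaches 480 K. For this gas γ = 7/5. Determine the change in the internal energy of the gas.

6290 J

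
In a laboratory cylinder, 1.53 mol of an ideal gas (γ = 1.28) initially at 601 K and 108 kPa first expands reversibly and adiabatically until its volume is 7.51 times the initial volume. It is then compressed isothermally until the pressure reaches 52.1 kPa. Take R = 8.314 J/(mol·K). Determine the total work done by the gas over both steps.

V₁ = nRT₁/P₁ = 1.53×8.314×601/108 = 70.8 L.
Step 1 — Adiabatic: TV^(γ−1) = const ⇒ T₂ = 601×(0.133)^0.280 = 342 K; PV^γ = const ⇒ P₂ = 8.18 kPa.
ΔU = nCvΔT = 1.53×29.7×(342−601) = -11800 J.
Q = 0 for an adiabatic process, so W = −ΔU = 11800 J.
State after step 1: P = 8.18 kPa, V = 532 L, T = 342 K.
Step 2 — Isothermal: T stays 342 K; PV = const ⇒ V₂ = 83.4 L, P₂ = 52.1 kPa.
ΔU = 0 (ideal gas, T constant).
W = nRT ln(V₂/V₁) = 1.53×8.314×342×ln(0.157) = -8050 J.
Q = ΔU + W = -8050 J.
Net over both steps: W = 3730 J, Q = -8050 J, ΔU = -11800 J.

3730 J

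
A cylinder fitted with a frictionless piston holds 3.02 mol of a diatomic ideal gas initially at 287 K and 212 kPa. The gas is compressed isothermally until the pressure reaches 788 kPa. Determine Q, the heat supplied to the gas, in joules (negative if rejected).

-9460 J

V₁ = nRT₁/P₁ = 3.02×8.314×287/212 = 34.0 L.
Isothermal: T stays 287 K; PV = const ⇒ V₂ = 9.14 L, P₂ = 788 kPa.
ΔU = 0 (ideal gas, T constant).
W = nRT ln(V₂/V₁) = 3.02×8.314×287×ln(0.269) = -9460 J.
Q = ΔU + W = -9460 J.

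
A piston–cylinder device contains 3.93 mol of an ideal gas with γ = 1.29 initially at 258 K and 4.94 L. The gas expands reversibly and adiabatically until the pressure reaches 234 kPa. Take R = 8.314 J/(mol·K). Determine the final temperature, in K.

P₁ = nRT₁/V₁ = 3.93×8.314×258/4.94 = 1710 kPa.
Adiabatic: T₂/T₁ = (P₂/P₁)^((γ−1)/γ) ⇒ T₂ = 258×(0.137)^0.225 = 165 K; V₂ = 23.0 L.

165 K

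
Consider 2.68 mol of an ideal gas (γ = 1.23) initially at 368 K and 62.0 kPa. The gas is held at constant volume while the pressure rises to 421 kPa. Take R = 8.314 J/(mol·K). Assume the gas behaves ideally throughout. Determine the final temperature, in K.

V₁ = nRT₁/P₁ = 2.68×8.314×368/62.0 = 132 L.
Isochoric: V stays 132 L; P/T = const ⇒ T₂ = 2500 K, P₂ = 421 kPa.

2500 K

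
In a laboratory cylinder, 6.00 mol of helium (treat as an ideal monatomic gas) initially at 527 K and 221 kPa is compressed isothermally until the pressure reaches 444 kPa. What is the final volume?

V₁ = nRT₁/P₁ = 6.00×8.314×527/221 = 119 L.
Isothermal: T stays 527 K; PV = const ⇒ V₂ = 59.2 L, P₂ = 444 kPa.

59.2 L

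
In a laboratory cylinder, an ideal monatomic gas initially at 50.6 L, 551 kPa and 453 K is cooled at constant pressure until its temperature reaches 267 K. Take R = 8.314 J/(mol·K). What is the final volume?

29.8 L

Isobaric: P stays 551 kPa; V/T = const ⇒ T₂ = 267 K, V₂ = 29.8 L.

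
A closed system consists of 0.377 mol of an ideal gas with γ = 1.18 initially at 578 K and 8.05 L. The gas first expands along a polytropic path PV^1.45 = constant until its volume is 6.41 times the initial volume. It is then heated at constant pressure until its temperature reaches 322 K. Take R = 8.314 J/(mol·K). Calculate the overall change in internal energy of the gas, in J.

-4460 J

P₁ = nRT₁/V₁ = 0.377×8.314×578/8.05 = 225 kPa.
Step 1 — Polytropic n=1.45: T₂ = T₁(V₁/V₂)^(n−1) = 578×(0.156)^0.45 = 251 K; P₂ = P₁(V₁/V₂)^n = 15.2 kPa.
W = (P₁V₁−P₂V₂)/(n−1) = (225×8.05−15.2×51.6)/0.45 = 2280 J.
ΔU = nCvΔT = 0.377×46.2×(251−578) = -5700 J.
Q = ΔU + W = -3420 J.
State after step 1: P = 15.2 kPa, V = 51.6 L, T = 251 K.
Step 2 — Isobaric: P stays 15.2 kPa; V/T = const ⇒ T₂ = 322 K, V₂ = 66.3 L.
W = PΔV = 15.2×(66.3−51.6) kPa·L = 224 J.
ΔU = nCvΔT = 0.377×46.2×(322−251) = 1240 J.
Q = ΔU + W = nCpΔT = 1470 J.
Net over both steps: W = 2510 J, Q = -1950 J, ΔU = -4460 J.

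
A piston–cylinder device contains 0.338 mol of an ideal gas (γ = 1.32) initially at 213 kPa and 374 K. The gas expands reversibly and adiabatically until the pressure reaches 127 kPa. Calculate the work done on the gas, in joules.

-387 J

V₁ = nRT₁/P₁ = 0.338×8.314×374/213 = 4.93 L.
Adiabatic: T₂/T₁ = (P₂/P₁)^((γ−1)/γ) ⇒ T₂ = 374×(0.596)^0.242 = 330 K; V₂ = 7.30 L.
ΔU = nCvΔT = 0.338×26.0×(330−374) = -387 J.
Q = 0 for an adiabatic process, so W = −ΔU = 387 J.
Work done on the gas = −W_by = -387 J.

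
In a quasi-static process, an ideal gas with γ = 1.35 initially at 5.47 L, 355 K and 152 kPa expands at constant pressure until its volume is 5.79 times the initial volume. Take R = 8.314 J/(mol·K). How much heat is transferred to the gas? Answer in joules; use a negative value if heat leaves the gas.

n = P₁V₁/(RT₁) = 152×5.47/(8.314×355) = 0.282 mol.
Isobaric: P stays 152 kPa; V/T = const ⇒ T₂ = 2060 K, V₂ = 31.7 L.
W = PΔV = 152×(31.7−5.47) kPa·L = 3980 J.
ΔU = nCvΔT = 0.282×23.8×(2060−355) = 11400 J.
Q = ΔU + W = nCpΔT = 15400 J.

15400 J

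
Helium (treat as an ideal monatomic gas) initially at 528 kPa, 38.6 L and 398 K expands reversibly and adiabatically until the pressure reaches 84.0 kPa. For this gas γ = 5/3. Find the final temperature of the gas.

191 K

Adiabatic: T₂/T₁ = (P₂/P₁)^((γ−1)/γ) ⇒ T₂ = 398×(0.159)^0.400 = 191 K; V₂ = 116 L.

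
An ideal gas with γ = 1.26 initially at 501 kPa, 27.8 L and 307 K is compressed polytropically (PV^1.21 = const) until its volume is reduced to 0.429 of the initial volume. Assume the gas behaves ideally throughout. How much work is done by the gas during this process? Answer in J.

n = P₁V₁/(RT₁) = 501×27.8/(8.314×307) = 5.46 mol.
Polytropic n=1.21: T₂ = T₁(V₁/V₂)^(n−1) = 307×(2.33)^0.21 = 367 K; P₂ = P₁(V₁/V₂)^n = 1390 kPa.
W = (P₁V₁−P₂V₂)/(n−1) = (501×27.8−1390×11.9)/0.21 = -12900 J.

-12900 J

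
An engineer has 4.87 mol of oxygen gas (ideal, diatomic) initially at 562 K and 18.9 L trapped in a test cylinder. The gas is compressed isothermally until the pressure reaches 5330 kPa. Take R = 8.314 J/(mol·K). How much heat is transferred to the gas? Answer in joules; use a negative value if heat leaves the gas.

P₁ = nRT₁/V₁ = 4.87×8.314×562/18.9 = 1200 kPa.
Isothermal: T stays 562 K; PV = const ⇒ V₂ = 4.27 L, P₂ = 5330 kPa.
ΔU = 0 (ideal gas, T constant).
W = nRT ln(V₂/V₁) = 4.87×8.314×562×ln(0.226) = -33900 J.
Q = ΔU + W = -33900 J.

-33900 J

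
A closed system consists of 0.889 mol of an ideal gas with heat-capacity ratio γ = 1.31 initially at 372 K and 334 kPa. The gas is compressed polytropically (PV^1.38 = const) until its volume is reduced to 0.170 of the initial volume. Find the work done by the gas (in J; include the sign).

V₁ = nRT₁/P₁ = 0.889×8.314×372/334 = 8.23 L.
Polytropic n=1.38: T₂ = T₁(V₁/V₂)^(n−1) = 372×(5.88)^0.38 = 729 K; P₂ = P₁(V₁/V₂)^n = 3850 kPa.
W = (P₁V₁−P₂V₂)/(n−1) = (334×8.23−3850×1.40)/0.38 = -6950 J.

-6950 J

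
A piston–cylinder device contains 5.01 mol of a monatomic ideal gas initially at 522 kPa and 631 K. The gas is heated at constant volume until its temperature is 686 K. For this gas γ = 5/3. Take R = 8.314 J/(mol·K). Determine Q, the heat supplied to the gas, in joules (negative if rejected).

3440 J

V₁ = nRT₁/P₁ = 5.01×8.314×631/522 = 50.4 L.
Isochoric: V stays 50.4 L; P/T = const ⇒ T₂ = 686 K, P₂ = 567 kPa.
W = 0 (no volume change).
ΔU = nCvΔT = 5.01×12.5×(686−631) = 3440 J.
Q = ΔU = 3440 J.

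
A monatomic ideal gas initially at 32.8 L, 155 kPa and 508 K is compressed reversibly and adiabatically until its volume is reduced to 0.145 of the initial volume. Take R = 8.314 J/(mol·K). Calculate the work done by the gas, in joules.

n = P₁V₁/(RT₁) = 155×32.8/(8.314×508) = 1.20 mol.
Adiabatic: TV^(γ−1) = const ⇒ T₂ = 508×(6.90)^0.667 = 1840 K; PV^γ = const ⇒ P₂ = 3870 kPa.
ΔU = nCvΔT = 1.20×12.5×(1840−508) = 20000 J.
Q = 0 for an adiabatic process, so W = −ΔU = -20000 J.

-20000 J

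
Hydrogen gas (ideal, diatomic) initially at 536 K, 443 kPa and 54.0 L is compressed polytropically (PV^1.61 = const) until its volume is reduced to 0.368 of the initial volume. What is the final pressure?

2220 kPa

Polytropic n=1.61: T₂ = T₁(V₁/V₂)^(n−1) = 536×(2.72)^0.61 = 986 K; P₂ = P₁(V₁/V₂)^n = 2220 kPa.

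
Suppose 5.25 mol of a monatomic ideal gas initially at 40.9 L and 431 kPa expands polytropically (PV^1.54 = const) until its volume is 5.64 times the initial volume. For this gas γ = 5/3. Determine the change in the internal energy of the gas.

T₁ = P₁V₁/(nR) = 431×40.9/(5.25×8.314) = 404 K.
Polytropic n=1.54: T₂ = T₁(V₁/V₂)^(n−1) = 404×(0.177)^0.54 = 159 K; P₂ = P₁(V₁/V₂)^n = 30.0 kPa.
For an ideal gas ΔU = nCvΔT with Cv = (3/2)R = 12.5 J/(mol·K).
ΔU = 5.25×12.5×(159−404) = -16100 J.

-16100 J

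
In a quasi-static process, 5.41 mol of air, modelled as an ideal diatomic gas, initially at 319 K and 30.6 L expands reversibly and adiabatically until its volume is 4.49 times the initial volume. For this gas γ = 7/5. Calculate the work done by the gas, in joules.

16200 J

P₁ = nRT₁/V₁ = 5.41×8.314×319/30.6 = 469 kPa.
Adiabatic: TV^(γ−1) = const ⇒ T₂ = 319×(0.223)^0.400 = 175 K; PV^γ = const ⇒ P₂ = 57.3 kPa.
ΔU = nCvΔT = 5.41×20.8×(175−319) = -16200 J.
Q = 0 for an adiabatic process, so W = −ΔU = 16200 J.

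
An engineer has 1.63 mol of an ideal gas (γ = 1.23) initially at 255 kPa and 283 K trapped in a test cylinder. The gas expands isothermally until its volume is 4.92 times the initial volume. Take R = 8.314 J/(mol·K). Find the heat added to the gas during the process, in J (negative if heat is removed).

6110 J

V₁ = nRT₁/P₁ = 1.63×8.314×283/255 = 15.0 L.
Isothermal: T stays 283 K; PV = const ⇒ V₂ = 74.0 L, P₂ = 51.8 kPa.
ΔU = 0 (ideal gas, T constant).
W = nRT ln(V₂/V₁) = 1.63×8.314×283×ln(4.92) = 6110 J.
Q = ΔU + W = 6110 J.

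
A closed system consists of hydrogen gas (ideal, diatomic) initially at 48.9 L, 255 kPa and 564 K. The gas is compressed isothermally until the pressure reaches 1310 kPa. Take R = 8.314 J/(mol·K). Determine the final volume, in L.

9.52 L

Isothermal: T stays 564 K; PV = const ⇒ V₂ = 9.52 L, P₂ = 1310 kPa.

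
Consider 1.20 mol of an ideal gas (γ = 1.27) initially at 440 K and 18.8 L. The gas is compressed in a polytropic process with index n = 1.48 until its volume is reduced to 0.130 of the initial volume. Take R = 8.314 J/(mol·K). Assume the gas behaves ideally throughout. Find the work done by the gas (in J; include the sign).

-15200 J

P₁ = nRT₁/V₁ = 1.20×8.314×440/18.8 = 233 kPa.
Polytropic n=1.48: T₂ = T₁(V₁/V₂)^(n−1) = 440×(7.69)^0.48 = 1170 K; P₂ = P₁(V₁/V₂)^n = 4780 kPa.
W = (P₁V₁−P₂V₂)/(n−1) = (233×18.8−4780×2.44)/0.48 = -15200 J.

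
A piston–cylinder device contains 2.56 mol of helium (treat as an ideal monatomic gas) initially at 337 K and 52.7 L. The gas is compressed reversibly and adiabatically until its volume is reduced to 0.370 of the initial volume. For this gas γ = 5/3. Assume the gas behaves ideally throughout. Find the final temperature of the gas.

654 K

P₁ = nRT₁/V₁ = 2.56×8.314×337/52.7 = 136 kPa.
Adiabatic: TV^(γ−1) = const ⇒ T₂ = 337×(2.70)^0.667 = 654 K; PV^γ = const ⇒ P₂ = 714 kPa.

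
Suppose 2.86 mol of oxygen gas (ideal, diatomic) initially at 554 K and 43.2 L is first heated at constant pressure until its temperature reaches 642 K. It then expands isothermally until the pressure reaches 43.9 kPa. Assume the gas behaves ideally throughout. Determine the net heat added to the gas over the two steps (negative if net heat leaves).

36900 J

P₁ = nRT₁/V₁ = 2.86×8.314×554/43.2 = 305 kPa.
Step 1 — Isobaric: P stays 305 kPa; V/T = const ⇒ T₂ = 642 K, V₂ = 50.1 L.
W = PΔV = 305×(50.1−43.2) kPa·L = 2090 J.
ΔU = nCvΔT = 2.86×20.8×(642−554) = 5230 J.
Q = ΔU + W = nCpΔT = 7320 J.
State after step 1: P = 305 kPa, V = 50.1 L, T = 642 K.
Step 2 — Isothermal: T stays 642 K; PV = const ⇒ V₂ = 348 L, P₂ = 43.9 kPa.
ΔU = 0 (ideal gas, T constant).
W = nRT ln(V₂/V₁) = 2.86×8.314×642×ln(6.95) = 29600 J.
Q = ΔU + W = 29600 J.
Net over both steps: W = 31700 J, Q = 36900 J, ΔU = 5230 J.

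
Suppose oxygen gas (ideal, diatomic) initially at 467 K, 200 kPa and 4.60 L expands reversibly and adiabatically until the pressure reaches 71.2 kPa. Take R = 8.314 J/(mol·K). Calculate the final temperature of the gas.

Adiabatic: T₂/T₁ = (P₂/P₁)^((γ−1)/γ) ⇒ T₂ = 467×(0.356)^0.286 = 348 K; V₂ = 9.62 L.

348 K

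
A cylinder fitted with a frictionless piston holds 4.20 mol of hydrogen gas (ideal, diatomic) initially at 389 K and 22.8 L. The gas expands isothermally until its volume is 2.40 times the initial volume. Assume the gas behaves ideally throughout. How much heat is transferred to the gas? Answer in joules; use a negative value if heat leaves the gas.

P₁ = nRT₁/V₁ = 4.20×8.314×389/22.8 = 596 kPa.
Isothermal: T stays 389 K; PV = const ⇒ V₂ = 54.7 L, P₂ = 248 kPa.
ΔU = 0 (ideal gas, T constant).
W = nRT ln(V₂/V₁) = 4.20×8.314×389×ln(2.40) = 11900 J.
Q = ΔU + W = 11900 J.

11900 J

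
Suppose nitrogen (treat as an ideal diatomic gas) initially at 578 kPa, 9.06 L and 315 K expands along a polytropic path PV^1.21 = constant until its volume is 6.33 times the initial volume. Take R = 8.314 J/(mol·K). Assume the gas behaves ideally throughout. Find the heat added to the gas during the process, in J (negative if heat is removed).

3810 J

n = P₁V₁/(RT₁) = 578×9.06/(8.314×315) = 2.00 mol.
Polytropic n=1.21: T₂ = T₁(V₁/V₂)^(n−1) = 315×(0.158)^0.21 = 214 K; P₂ = P₁(V₁/V₂)^n = 62.0 kPa.
W = (P₁V₁−P₂V₂)/(n−1) = (578×9.06−62.0×57.3)/0.21 = 8010 J.
ΔU = nCvΔT = 2.00×20.8×(214−315) = -4210 J.
Q = ΔU + W = 3810 J.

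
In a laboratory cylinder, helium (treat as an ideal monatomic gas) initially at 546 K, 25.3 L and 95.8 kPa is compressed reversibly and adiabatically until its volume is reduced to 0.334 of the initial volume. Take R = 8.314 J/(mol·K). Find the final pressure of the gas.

596 kPa

Adiabatic: TV^(γ−1) = const ⇒ T₂ = 546×(2.99)^0.667 = 1130 K; PV^γ = const ⇒ P₂ = 596 kPa.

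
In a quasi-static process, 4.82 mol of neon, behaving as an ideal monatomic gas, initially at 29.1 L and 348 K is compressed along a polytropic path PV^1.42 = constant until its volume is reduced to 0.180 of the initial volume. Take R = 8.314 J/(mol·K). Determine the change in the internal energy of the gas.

P₁ = nRT₁/V₁ = 4.82×8.314×348/29.1 = 479 kPa.
Polytropic n=1.42: T₂ = T₁(V₁/V₂)^(n−1) = 348×(5.56)^0.42 = 715 K; P₂ = P₁(V₁/V₂)^n = 5470 kPa.
For an ideal gas ΔU = nCvΔT with Cv = (3/2)R = 12.5 J/(mol·K).
ΔU = 4.82×12.5×(715−348) = 22100 J.

22100 J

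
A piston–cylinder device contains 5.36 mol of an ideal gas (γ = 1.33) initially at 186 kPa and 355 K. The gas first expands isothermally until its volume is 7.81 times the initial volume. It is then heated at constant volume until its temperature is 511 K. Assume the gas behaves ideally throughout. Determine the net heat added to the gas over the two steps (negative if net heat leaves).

53600 J

V₁ = nRT₁/P₁ = 5.36×8.314×355/186 = 85.1 L.
Step 1 — Isothermal: T stays 355 K; PV = const ⇒ V₂ = 664 L, P₂ = 23.8 kPa.
ΔU = 0 (ideal gas, T constant).
W = nRT ln(V₂/V₁) = 5.36×8.314×355×ln(7.81) = 32500 J.
Q = ΔU + W = 32500 J.
State after step 1: P = 23.8 kPa, V = 664 L, T = 355 K.
Step 2 — Isochoric: V stays 664 L; P/T = const ⇒ T₂ = 511 K, P₂ = 34.3 kPa.
W = 0 (no volume change).
ΔU = nCvΔT = 5.36×25.2×(511−355) = 21100 J.
Q = ΔU = 21100 J.
Net over both steps: W = 32500 J, Q = 53600 J, ΔU = 21100 J.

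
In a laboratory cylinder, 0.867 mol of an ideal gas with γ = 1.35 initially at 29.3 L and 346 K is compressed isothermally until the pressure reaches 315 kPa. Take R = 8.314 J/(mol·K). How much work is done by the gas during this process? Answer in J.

P₁ = nRT₁/V₁ = 0.867×8.314×346/29.3 = 85.1 kPa.
Isothermal: T stays 346 K; PV = const ⇒ V₂ = 7.92 L, P₂ = 315 kPa.
W = nRT ln(V₂/V₁) = 0.867×8.314×346×ln(0.270) = -3260 J.

-3260 J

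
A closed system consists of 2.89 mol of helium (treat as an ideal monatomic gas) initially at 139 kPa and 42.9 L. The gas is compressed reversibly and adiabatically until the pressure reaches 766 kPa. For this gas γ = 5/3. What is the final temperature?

491 K

T₁ = P₁V₁/(nR) = 139×42.9/(2.89×8.314) = 248 K.
Adiabatic: T₂/T₁ = (P₂/P₁)^((γ−1)/γ) ⇒ T₂ = 248×(5.51)^0.400 = 491 K; V₂ = 15.4 L.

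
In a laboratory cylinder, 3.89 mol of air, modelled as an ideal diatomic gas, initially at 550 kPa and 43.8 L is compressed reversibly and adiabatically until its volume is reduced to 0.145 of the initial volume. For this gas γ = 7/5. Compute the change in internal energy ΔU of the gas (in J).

70200 J

T₁ = P₁V₁/(nR) = 550×43.8/(3.89×8.314) = 745 K.
Adiabatic: TV^(γ−1) = const ⇒ T₂ = 745×(6.90)^0.400 = 1610 K; PV^γ = const ⇒ P₂ = 8210 kPa.
For an ideal gas ΔU = nCvΔT with Cv = (5/2)R = 20.8 J/(mol·K).
ΔU = 3.89×20.8×(1610−745) = 70200 J.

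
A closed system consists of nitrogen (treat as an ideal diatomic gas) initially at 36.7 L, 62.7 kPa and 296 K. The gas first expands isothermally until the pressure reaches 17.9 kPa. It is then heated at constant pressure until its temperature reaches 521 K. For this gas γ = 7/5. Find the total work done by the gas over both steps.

n = P₁V₁/(RT₁) = 62.7×36.7/(8.314×296) = 0.935 mol.
Step 1 — Isothermal: T stays 296 K; PV = const ⇒ V₂ = 129 L, P₂ = 17.9 kPa.
ΔU = 0 (ideal gas, T constant).
W = nRT ln(V₂/V₁) = 0.935×8.314×296×ln(3.50) = 2880 J.
Q = ΔU + W = 2880 J.
State after step 1: P = 17.9 kPa, V = 129 L, T = 296 K.
Step 2 — Isobaric: P stays 17.9 kPa; V/T = const ⇒ T₂ = 521 K, V₂ = 226 L.
W = PΔV = 17.9×(226−129) kPa·L = 1750 J.
ΔU = nCvΔT = 0.935×20.8×(521−296) = 4370 J.
Q = ΔU + W = nCpΔT = 6120 J.
Net over both steps: W = 4630 J, Q = 9010 J, ΔU = 4370 J.

4630 J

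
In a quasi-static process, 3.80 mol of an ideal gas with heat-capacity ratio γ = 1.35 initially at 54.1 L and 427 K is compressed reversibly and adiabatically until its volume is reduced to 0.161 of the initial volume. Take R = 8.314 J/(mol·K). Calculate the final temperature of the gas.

809 K

P₁ = nRT₁/V₁ = 3.80×8.314×427/54.1 = 249 kPa.
Adiabatic: TV^(γ−1) = const ⇒ T₂ = 427×(6.21)^0.350 = 809 K; PV^γ = const ⇒ P₂ = 2940 kPa.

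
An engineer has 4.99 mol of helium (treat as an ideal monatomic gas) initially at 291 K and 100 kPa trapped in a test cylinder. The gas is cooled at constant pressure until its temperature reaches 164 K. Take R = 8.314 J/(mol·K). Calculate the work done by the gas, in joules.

-5270 J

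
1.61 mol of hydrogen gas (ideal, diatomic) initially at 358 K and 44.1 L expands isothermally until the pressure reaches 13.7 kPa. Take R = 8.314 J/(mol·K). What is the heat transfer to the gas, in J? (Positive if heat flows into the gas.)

9920 J

P₁ = nRT₁/V₁ = 1.61×8.314×358/44.1 = 109 kPa.
Isothermal: T stays 358 K; PV = const ⇒ V₂ = 350 L, P₂ = 13.7 kPa.
ΔU = 0 (ideal gas, T constant).
W = nRT ln(V₂/V₁) = 1.61×8.314×358×ln(7.93) = 9920 J.
Q = ΔU + W = 9920 J.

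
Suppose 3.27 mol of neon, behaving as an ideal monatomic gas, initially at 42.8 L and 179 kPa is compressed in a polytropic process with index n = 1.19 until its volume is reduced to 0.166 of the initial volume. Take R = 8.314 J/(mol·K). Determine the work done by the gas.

-16400 J

T₁ = P₁V₁/(nR) = 179×42.8/(3.27×8.314) = 282 K.
Polytropic n=1.19: T₂ = T₁(V₁/V₂)^(n−1) = 282×(6.02)^0.19 = 396 K; P₂ = P₁(V₁/V₂)^n = 1520 kPa.
W = (P₁V₁−P₂V₂)/(n−1) = (179×42.8−1520×7.10)/0.19 = -16400 J.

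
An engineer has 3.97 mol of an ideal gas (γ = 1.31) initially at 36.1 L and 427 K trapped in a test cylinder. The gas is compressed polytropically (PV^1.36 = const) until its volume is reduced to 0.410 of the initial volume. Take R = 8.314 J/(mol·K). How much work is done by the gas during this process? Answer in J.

P₁ = nRT₁/V₁ = 3.97×8.314×427/36.1 = 390 kPa.
Polytropic n=1.36: T₂ = T₁(V₁/V₂)^(n−1) = 427×(2.44)^0.36 = 589 K; P₂ = P₁(V₁/V₂)^n = 1310 kPa.
W = (P₁V₁−P₂V₂)/(n−1) = (390×36.1−1310×14.8)/0.36 = -14800 J.

-14800 J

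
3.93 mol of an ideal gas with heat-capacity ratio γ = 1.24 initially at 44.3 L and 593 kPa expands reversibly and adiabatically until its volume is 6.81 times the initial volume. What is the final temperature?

T₁ = P₁V₁/(nR) = 593×44.3/(3.93×8.314) = 804 K.
Adiabatic: TV^(γ−1) = const ⇒ T₂ = 804×(0.147)^0.240 = 507 K; PV^γ = const ⇒ P₂ = 54.9 kPa.

507 K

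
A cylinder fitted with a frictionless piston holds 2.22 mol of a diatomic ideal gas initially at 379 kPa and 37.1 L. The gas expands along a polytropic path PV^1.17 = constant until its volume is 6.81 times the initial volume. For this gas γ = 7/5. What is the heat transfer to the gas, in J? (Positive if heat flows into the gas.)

T₁ = P₁V₁/(nR) = 379×37.1/(2.22×8.314) = 762 K.
Polytropic n=1.17: T₂ = T₁(V₁/V₂)^(n−1) = 762×(0.147)^0.17 = 550 K; P₂ = P₁(V₁/V₂)^n = 40.2 kPa.
W = (P₁V₁−P₂V₂)/(n−1) = (379×37.1−40.2×253)/0.17 = 23000 J.
ΔU = nCvΔT = 2.22×20.8×(550−762) = -9780 J.
Q = ΔU + W = 13200 J.

13200 J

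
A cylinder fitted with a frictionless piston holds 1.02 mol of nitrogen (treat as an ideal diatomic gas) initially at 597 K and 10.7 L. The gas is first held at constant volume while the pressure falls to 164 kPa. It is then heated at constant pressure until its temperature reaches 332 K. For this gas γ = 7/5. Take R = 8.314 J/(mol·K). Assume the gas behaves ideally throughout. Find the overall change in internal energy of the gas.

-5620 J

P₁ = nRT₁/V₁ = 1.02×8.314×597/10.7 = 473 kPa.
Step 1 — Isochoric: V stays 10.7 L; P/T = const ⇒ T₂ = 207 K, P₂ = 164 kPa.
W = 0 (no volume change).
ΔU = nCvΔT = 1.02×20.8×(207−597) = -8270 J.
Q = ΔU = -8270 J.
State after step 1: P = 164 kPa, V = 10.7 L, T = 207 K.
Step 2 — Isobaric: P stays 164 kPa; V/T = const ⇒ T₂ = 332 K, V₂ = 17.2 L.
W = PΔV = 164×(17.2−10.7) kPa·L = 1060 J.
ΔU = nCvΔT = 1.02×20.8×(332−207) = 2650 J.
Q = ΔU + W = nCpΔT = 3710 J.
Net over both steps: W = 1060 J, Q = -4560 J, ΔU = -5620 J.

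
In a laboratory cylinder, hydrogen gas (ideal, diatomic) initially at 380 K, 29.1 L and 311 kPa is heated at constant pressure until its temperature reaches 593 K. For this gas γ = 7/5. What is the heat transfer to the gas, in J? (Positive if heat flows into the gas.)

n = P₁V₁/(RT₁) = 311×29.1/(8.314×380) = 2.86 mol.
Isobaric: P stays 311 kPa; V/T = const ⇒ T₂ = 593 K, V₂ = 45.4 L.
W = PΔV = 311×(45.4−29.1) kPa·L = 5070 J.
ΔU = nCvΔT = 2.86×20.8×(593−380) = 12700 J.
Q = ΔU + W = nCpΔT = 17800 J.

17800 J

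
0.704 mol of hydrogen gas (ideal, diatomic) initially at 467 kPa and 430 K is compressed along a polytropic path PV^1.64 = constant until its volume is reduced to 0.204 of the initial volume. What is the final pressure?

6330 kPa

V₁ = nRT₁/P₁ = 0.704×8.314×430/467 = 5.39 L.
Polytropic n=1.64: T₂ = T₁(V₁/V₂)^(n−1) = 430×(4.90)^0.64 = 1190 K; P₂ = P₁(V₁/V₂)^n = 6330 kPa.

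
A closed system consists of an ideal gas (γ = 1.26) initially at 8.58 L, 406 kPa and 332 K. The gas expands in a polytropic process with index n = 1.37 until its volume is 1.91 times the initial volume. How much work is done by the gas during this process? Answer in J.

2000 J

n = P₁V₁/(RT₁) = 406×8.58/(8.314×332) = 1.26 mol.
Polytropic n=1.37: T₂ = T₁(V₁/V₂)^(n−1) = 332×(0.524)^0.37 = 261 K; P₂ = P₁(V₁/V₂)^n = 167 kPa.
W = (P₁V₁−P₂V₂)/(n−1) = (406×8.58−167×16.4)/0.37 = 2000 J.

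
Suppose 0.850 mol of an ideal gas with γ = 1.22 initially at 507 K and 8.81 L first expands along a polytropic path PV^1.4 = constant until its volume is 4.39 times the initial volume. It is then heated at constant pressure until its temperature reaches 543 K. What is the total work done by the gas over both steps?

5860 J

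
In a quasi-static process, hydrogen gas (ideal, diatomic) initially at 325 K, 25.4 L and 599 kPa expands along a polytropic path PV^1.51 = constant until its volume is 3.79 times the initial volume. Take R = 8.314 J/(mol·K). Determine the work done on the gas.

n = P₁V₁/(RT₁) = 599×25.4/(8.314×325) = 5.63 mol.
Polytropic n=1.51: T₂ = T₁(V₁/V₂)^(n−1) = 325×(0.264)^0.51 = 165 K; P₂ = P₁(V₁/V₂)^n = 80.1 kPa.
W = (P₁V₁−P₂V₂)/(n−1) = (599×25.4−80.1×96.3)/0.51 = 14700 J.
Work done on the gas = −W_by = -14700 J.

-14700 J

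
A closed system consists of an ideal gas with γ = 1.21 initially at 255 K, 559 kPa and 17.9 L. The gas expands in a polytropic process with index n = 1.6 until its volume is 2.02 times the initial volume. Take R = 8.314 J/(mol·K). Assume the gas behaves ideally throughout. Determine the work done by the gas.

5740 J

n = P₁V₁/(RT₁) = 559×17.9/(8.314×255) = 4.72 mol.
Polytropic n=1.6: T₂ = T₁(V₁/V₂)^(n−1) = 255×(0.495)^0.60 = 167 K; P₂ = P₁(V₁/V₂)^n = 181 kPa.
W = (P₁V₁−P₂V₂)/(n−1) = (559×17.9−181×36.2)/0.60 = 5740 J.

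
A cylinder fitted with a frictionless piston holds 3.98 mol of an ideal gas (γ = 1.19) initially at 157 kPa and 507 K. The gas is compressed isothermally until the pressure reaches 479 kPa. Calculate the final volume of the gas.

35.0 L

V₁ = nRT₁/P₁ = 3.98×8.314×507/157 = 107 L.
Isothermal: T stays 507 K; PV = const ⇒ V₂ = 35.0 L, P₂ = 479 kPa.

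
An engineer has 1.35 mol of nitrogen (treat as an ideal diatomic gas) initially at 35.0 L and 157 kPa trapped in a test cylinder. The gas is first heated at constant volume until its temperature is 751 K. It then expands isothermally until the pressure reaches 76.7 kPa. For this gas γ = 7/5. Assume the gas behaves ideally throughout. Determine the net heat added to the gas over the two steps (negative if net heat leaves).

17000 J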